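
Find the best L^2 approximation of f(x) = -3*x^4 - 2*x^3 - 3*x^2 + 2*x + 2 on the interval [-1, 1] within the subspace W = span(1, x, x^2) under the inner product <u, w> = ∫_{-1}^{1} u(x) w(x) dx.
g(x) = -39*x^2/7 + 4*x/5 + 79/35

The best approximation g ∈ W is the orthogonal projection of f onto W. Writing g = a_0 + a_1 x + a_2 x^2, the coefficients solve the normal equations G · a = b where
  G_{ij} = <φ_i, φ_j> and b_i = <f, φ_i>, with φ_0 = 1, φ_1 = x, φ_2 = x^2.
G =
  [2, 0, 2/3]
  [0, 2/3, 0]
  [2/3, 0, 2/5],
b = (4/5, 8/15, -76/105).
Solving gives a_0 = 79/35, a_1 = 4/5, a_2 = -39/7, so
  g(x) = -39*x^2/7 + 4*x/5 + 79/35.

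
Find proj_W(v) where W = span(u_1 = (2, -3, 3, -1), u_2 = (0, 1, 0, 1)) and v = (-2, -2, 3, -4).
proj_W(v) = (2/5, -16/5, 3/5, -14/5)

Set up U = [u_1 | ... | u_2] ∈ R^(4×2). The projector onto W = col(U) is P = U (U^T U)^(-1) U^T.
Compute U^T U =
  [23, -4]
  [-4, 2],
and U^T v = (15, -6).
Solve U^T U · c = U^T v for the coefficients: c = (1/5, -13/5). The projection is proj_W(v) = U c.
Check: (v - proj_W(v)) · u_1 = 0  (should be 0).
Check: (v - proj_W(v)) · u_2 = 0  (should be 0).
Result: proj_W(v) = (2/5, -16/5, 3/5, -14/5).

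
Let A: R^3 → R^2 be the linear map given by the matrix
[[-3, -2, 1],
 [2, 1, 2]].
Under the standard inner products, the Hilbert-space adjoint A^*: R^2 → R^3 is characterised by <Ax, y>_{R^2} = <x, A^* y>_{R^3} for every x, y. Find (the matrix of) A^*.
A^* = A^T =
[[-3, 2],
 [-2, 1],
 [1, 2]]

For real matrices with standard dot products, the defining identity <Ax, y> = <x, A^* y> gives (Ax)^T y = x^T (A^*) y, i.e. x^T A^T y = x^T (A^*) y. Since this holds for all x, y, we must have A^* = A^T. Therefore
A^* =
[[-3, 2],
 [-2, 1],
 [1, 2]].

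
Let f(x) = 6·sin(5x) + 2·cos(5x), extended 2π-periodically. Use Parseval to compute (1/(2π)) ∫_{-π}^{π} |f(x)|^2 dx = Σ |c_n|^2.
Σ |c_n|^2 = 20

Expand |f|^2 and use orthogonality of {sin(nx), cos(mx)} on [-π, π]:
  ∫_{-π}^{π} sin(nx)^2 dx = π, ∫ cos(mx)^2 dx = π, and cross terms integrate to 0.
So ∫_{-π}^{π} f(x)^2 dx = 6^2 · π + 2^2 · π = (36 + 4)π.
Divide by 2π: (36 + 4)/2 = 20.
By Parseval, this equals Σ |c_n|^2.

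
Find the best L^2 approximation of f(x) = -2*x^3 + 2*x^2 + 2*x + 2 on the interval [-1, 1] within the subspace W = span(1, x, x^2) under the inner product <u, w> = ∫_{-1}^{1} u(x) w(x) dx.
g(x) = 2*x^2 + 4*x/5 + 2

The best approximation g ∈ W is the orthogonal projection of f onto W. Writing g = a_0 + a_1 x + a_2 x^2, the coefficients solve the normal equations G · a = b where
  G_{ij} = <φ_i, φ_j> and b_i = <f, φ_i>, with φ_0 = 1, φ_1 = x, φ_2 = x^2.
G =
  [2, 0, 2/3]
  [0, 2/3, 0]
  [2/3, 0, 2/5],
b = (16/3, 8/15, 32/15).
Solving gives a_0 = 2, a_1 = 4/5, a_2 = 2, so
  g(x) = 2*x^2 + 4*x/5 + 2.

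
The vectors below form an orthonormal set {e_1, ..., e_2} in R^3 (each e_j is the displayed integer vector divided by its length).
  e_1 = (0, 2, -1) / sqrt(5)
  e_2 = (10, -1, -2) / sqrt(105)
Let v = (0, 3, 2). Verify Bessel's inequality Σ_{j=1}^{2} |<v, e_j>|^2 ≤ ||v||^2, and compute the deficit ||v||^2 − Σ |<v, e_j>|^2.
Σ |<v, e_j>|^2 = 11/3; ||v||^2 = 13; deficit = 28/3

Write each e_j = u_j / sqrt(<u_j, u_j>) where u_j is the displayed integer vector. Then <v, e_j> = <v, u_j> / sqrt(<u_j, u_j>), so |<v, e_j>|^2 = <v, u_j>^2 / <u_j, u_j>.
Coefficients: <v, e_1> = 4/sqrt(5), <v, e_2> = -7/sqrt(105).
Square and sum: Σ |<v, e_j>|^2 = 11/3.
Compute ||v||^2 = v·v = 13.
Deficit = 13 − 11/3 = 28/3 ≥ 0, confirming Bessel's inequality. (The deficit equals ||v − Σ <v,e_j> e_j||^2, the squared distance from v to span{e_j}.)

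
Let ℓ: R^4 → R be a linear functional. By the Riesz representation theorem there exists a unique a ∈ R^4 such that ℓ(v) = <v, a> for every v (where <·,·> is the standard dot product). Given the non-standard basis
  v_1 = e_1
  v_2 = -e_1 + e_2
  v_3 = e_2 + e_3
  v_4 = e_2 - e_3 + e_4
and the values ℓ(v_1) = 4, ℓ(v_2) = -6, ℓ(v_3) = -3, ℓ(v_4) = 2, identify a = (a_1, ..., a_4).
a = (4, -2, -1, 3)

Write a = (a_1, ..., a_4) in the standard basis. For each basis vector v_i, ℓ(v_i) = <v_i, a> is a linear equation in the a_j's. Collect the n equations into a matrix system V a = ℓ, where row i of V is v_i (expressed in the standard basis). Since V is invertible (lower-triangular with 1s on the diagonal, up to permutation), solve by back-substitution:
  V =
[[1, 0, 0, 0],
 [-1, 1, 0, 0],
 [0, 1, 1, 0],
 [0, 1, -1, 1]]
  V a = (4, -6, -3, 2)
Solving gives a = (4, -2, -1, 3).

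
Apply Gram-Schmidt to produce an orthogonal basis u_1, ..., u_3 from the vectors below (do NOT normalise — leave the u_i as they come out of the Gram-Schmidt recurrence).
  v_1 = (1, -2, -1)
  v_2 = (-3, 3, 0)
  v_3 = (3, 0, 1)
Orthogonal basis:
  u_1 = (1, -2, -1)
  u_2 = (-3/2, 0, -3/2)
  u_3 = (2/3, 2/3, -2/3)

Apply the Gram-Schmidt recurrence
  u_1 = v_1
  u_i = v_i − Σ_{j<i} ((v_i · u_j) / (u_j · u_j)) · u_j.

Step by step this gives:
  u_1 = (1, -2, -1)
  u_2 = (-3/2, 0, -3/2)
  u_3 = (2/3, 2/3, -2/3)

Orthogonality check:
  u_2 · u_1 = 0 (should be 0)
  u_3 · u_1 = 0 (should be 0)
  u_3 · u_2 = 0 (should be 0)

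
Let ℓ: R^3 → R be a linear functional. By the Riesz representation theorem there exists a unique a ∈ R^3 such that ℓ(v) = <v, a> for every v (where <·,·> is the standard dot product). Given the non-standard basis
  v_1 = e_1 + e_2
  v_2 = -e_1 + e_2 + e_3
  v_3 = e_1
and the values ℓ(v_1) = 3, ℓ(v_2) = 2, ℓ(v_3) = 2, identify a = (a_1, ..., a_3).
a = (2, 1, 3)

Write a = (a_1, ..., a_3) in the standard basis. For each basis vector v_i, ℓ(v_i) = <v_i, a> is a linear equation in the a_j's. Collect the n equations into a matrix system V a = ℓ, where row i of V is v_i (expressed in the standard basis). Since V is invertible (lower-triangular with 1s on the diagonal, up to permutation), solve by back-substitution:
  V =
[[1, 1, 0],
 [-1, 1, 1],
 [1, 0, 0]]
  V a = (3, 2, 2)
Solving gives a = (2, 1, 3).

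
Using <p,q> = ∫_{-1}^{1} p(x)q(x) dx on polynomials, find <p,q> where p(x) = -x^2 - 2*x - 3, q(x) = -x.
<p,q> = 4/3

Expand the product: p(x)·q(x) = x^3 + 2*x^2 + 3*x.
∫_{-1}^{1} of each monomial x^k gives [2/(k+1) if k even, 0 if k odd]. Integrating term-by-term (or equivalently evaluating the antiderivative F(x) = x^4/4 + 2*x^3/3 + 3*x^2/2 at the endpoints):
  F(1) − F(−1) = 29/12 − (13/12) = 4/3.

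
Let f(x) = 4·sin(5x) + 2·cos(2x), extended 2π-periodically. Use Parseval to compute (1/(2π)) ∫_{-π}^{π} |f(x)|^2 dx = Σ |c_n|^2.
Σ |c_n|^2 = 10

Expand |f|^2 and use orthogonality of {sin(nx), cos(mx)} on [-π, π]:
  ∫_{-π}^{π} sin(nx)^2 dx = π, ∫ cos(mx)^2 dx = π, and cross terms integrate to 0.
So ∫_{-π}^{π} f(x)^2 dx = 4^2 · π + 2^2 · π = (16 + 4)π.
Divide by 2π: (16 + 4)/2 = 10.
By Parseval, this equals Σ |c_n|^2.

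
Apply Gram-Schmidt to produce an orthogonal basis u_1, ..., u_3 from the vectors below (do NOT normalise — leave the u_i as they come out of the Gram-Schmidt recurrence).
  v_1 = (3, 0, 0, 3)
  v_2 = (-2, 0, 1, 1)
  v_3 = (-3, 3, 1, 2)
Orthogonal basis:
  u_1 = (3, 0, 0, 3)
  u_2 = (-3/2, 0, 1, 3/2)
  u_3 = (-2/11, 3, -6/11, 2/11)

Apply the Gram-Schmidt recurrence
  u_1 = v_1
  u_i = v_i − Σ_{j<i} ((v_i · u_j) / (u_j · u_j)) · u_j.

Step by step this gives:
  u_1 = (3, 0, 0, 3)
  u_2 = (-3/2, 0, 1, 3/2)
  u_3 = (-2/11, 3, -6/11, 2/11)

Orthogonality check:
  u_2 · u_1 = 0 (should be 0)
  u_3 · u_1 = 0 (should be 0)
  u_3 · u_2 = 0 (should be 0)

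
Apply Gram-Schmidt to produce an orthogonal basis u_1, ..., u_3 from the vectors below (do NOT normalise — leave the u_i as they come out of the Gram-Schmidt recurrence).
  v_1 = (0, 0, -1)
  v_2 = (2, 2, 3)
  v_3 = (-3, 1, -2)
Orthogonal basis:
  u_1 = (0, 0, -1)
  u_2 = (2, 2, 0)
  u_3 = (-2, 2, 0)

Apply the Gram-Schmidt recurrence
  u_1 = v_1
  u_i = v_i − Σ_{j<i} ((v_i · u_j) / (u_j · u_j)) · u_j.

Step by step this gives:
  u_1 = (0, 0, -1)
  u_2 = (2, 2, 0)
  u_3 = (-2, 2, 0)

Orthogonality check:
  u_2 · u_1 = 0 (should be 0)
  u_3 · u_1 = 0 (should be 0)
  u_3 · u_2 = 0 (should be 0)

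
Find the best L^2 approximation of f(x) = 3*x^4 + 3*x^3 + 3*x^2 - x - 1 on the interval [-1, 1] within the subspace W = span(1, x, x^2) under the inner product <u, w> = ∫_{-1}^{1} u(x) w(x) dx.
g(x) = 39*x^2/7 + 4*x/5 - 44/35

The best approximation g ∈ W is the orthogonal projection of f onto W. Writing g = a_0 + a_1 x + a_2 x^2, the coefficients solve the normal equations G · a = b where
  G_{ij} = <φ_i, φ_j> and b_i = <f, φ_i>, with φ_0 = 1, φ_1 = x, φ_2 = x^2.
G =
  [2, 0, 2/3]
  [0, 2/3, 0]
  [2/3, 0, 2/5],
b = (6/5, 8/15, 146/105).
Solving gives a_0 = -44/35, a_1 = 4/5, a_2 = 39/7, so
  g(x) = 39*x^2/7 + 4*x/5 - 44/35.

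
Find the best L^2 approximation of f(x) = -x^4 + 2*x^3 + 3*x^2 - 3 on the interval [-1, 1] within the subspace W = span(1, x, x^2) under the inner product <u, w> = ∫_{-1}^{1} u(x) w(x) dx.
g(x) = 15*x^2/7 + 6*x/5 - 102/35

The best approximation g ∈ W is the orthogonal projection of f onto W. Writing g = a_0 + a_1 x + a_2 x^2, the coefficients solve the normal equations G · a = b where
  G_{ij} = <φ_i, φ_j> and b_i = <f, φ_i>, with φ_0 = 1, φ_1 = x, φ_2 = x^2.
G =
  [2, 0, 2/3]
  [0, 2/3, 0]
  [2/3, 0, 2/5],
b = (-22/5, 4/5, -38/35).
Solving gives a_0 = -102/35, a_1 = 6/5, a_2 = 15/7, so
  g(x) = 15*x^2/7 + 6*x/5 - 102/35.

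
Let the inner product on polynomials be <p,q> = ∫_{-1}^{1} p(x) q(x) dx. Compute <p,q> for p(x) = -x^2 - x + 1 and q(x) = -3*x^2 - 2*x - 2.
<p,q> = -32/15

Expand the product: p(x)·q(x) = 3*x^4 + 5*x^3 + x^2 - 2.
∫_{-1}^{1} of each monomial x^k gives [2/(k+1) if k even, 0 if k odd]. Integrating term-by-term (or equivalently evaluating the antiderivative F(x) = 3*x^5/5 + 5*x^4/4 + x^3/3 - 2*x at the endpoints):
  F(1) − F(−1) = 11/60 − (139/60) = -32/15.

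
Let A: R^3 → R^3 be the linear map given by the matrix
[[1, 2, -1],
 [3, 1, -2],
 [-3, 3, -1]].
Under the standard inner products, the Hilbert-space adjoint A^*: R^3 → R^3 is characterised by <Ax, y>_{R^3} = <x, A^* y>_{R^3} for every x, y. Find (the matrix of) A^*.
A^* = A^T =
[[1, 3, -3],
 [2, 1, 3],
 [-1, -2, -1]]

For real matrices with standard dot products, the defining identity <Ax, y> = <x, A^* y> gives (Ax)^T y = x^T (A^*) y, i.e. x^T A^T y = x^T (A^*) y. Since this holds for all x, y, we must have A^* = A^T. Therefore
A^* =
[[1, 3, -3],
 [2, 1, 3],
 [-1, -2, -1]].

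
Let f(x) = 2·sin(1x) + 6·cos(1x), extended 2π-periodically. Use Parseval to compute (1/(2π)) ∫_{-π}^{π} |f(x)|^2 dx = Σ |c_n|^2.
Σ |c_n|^2 = 20

Expand |f|^2 and use orthogonality of {sin(nx), cos(mx)} on [-π, π]:
  ∫_{-π}^{π} sin(nx)^2 dx = π, ∫ cos(mx)^2 dx = π, and cross terms integrate to 0.
So ∫_{-π}^{π} f(x)^2 dx = 2^2 · π + 6^2 · π = (4 + 36)π.
Divide by 2π: (4 + 36)/2 = 20.
By Parseval, this equals Σ |c_n|^2.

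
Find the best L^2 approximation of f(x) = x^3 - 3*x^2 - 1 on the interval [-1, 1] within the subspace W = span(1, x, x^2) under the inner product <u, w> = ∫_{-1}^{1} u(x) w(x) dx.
g(x) = -3*x^2 + 3*x/5 - 1

The best approximation g ∈ W is the orthogonal projection of f onto W. Writing g = a_0 + a_1 x + a_2 x^2, the coefficients solve the normal equations G · a = b where
  G_{ij} = <φ_i, φ_j> and b_i = <f, φ_i>, with φ_0 = 1, φ_1 = x, φ_2 = x^2.
G =
  [2, 0, 2/3]
  [0, 2/3, 0]
  [2/3, 0, 2/5],
b = (-4, 2/5, -28/15).
Solving gives a_0 = -1, a_1 = 3/5, a_2 = -3, so
  g(x) = -3*x^2 + 3*x/5 - 1.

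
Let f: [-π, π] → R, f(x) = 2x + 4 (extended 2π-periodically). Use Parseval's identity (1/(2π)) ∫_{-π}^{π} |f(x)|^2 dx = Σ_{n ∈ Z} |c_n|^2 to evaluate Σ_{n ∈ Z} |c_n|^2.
Σ |c_n|^2 = 4π^2/3 + 16

Expand and integrate term by term over [-π, π]:
  ∫ (2x)^2 dx = 4·(2π^3/3); ∫ 2·2·(4)·x dx = 0 (odd integrand); ∫ 4^2 dx = 16·2π.
So (1/(2π)) ∫_{-π}^{π} (2x + 4)^2 dx = 4π^2/3 + 16 = 4π^2/3 + 16.
Parseval ⇒ Σ |c_n|^2 = 4π^2/3 + 16.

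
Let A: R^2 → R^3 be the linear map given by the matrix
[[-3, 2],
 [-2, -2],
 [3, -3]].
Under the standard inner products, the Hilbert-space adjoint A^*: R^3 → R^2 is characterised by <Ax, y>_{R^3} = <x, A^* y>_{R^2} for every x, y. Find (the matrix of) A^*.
A^* = A^T =
[[-3, -2, 3],
 [2, -2, -3]]

For real matrices with standard dot products, the defining identity <Ax, y> = <x, A^* y> gives (Ax)^T y = x^T (A^*) y, i.e. x^T A^T y = x^T (A^*) y. Since this holds for all x, y, we must have A^* = A^T. Therefore
A^* =
[[-3, -2, 3],
 [2, -2, -3]].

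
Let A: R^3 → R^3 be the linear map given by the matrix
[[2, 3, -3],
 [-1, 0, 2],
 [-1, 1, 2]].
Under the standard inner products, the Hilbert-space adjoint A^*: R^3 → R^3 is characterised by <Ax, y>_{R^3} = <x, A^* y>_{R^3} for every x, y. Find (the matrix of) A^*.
A^* = A^T =
[[2, -1, -1],
 [3, 0, 1],
 [-3, 2, 2]]

For real matrices with standard dot products, the defining identity <Ax, y> = <x, A^* y> gives (Ax)^T y = x^T (A^*) y, i.e. x^T A^T y = x^T (A^*) y. Since this holds for all x, y, we must have A^* = A^T. Therefore
A^* =
[[2, -1, -1],
 [3, 0, 1],
 [-3, 2, 2]].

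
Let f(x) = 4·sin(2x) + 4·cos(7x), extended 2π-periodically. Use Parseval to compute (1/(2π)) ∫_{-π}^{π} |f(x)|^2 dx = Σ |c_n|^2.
Σ |c_n|^2 = 16

Expand |f|^2 and use orthogonality of {sin(nx), cos(mx)} on [-π, π]:
  ∫_{-π}^{π} sin(nx)^2 dx = π, ∫ cos(mx)^2 dx = π, and cross terms integrate to 0.
So ∫_{-π}^{π} f(x)^2 dx = 4^2 · π + 4^2 · π = (16 + 16)π.
Divide by 2π: (16 + 16)/2 = 16.
By Parseval, this equals Σ |c_n|^2.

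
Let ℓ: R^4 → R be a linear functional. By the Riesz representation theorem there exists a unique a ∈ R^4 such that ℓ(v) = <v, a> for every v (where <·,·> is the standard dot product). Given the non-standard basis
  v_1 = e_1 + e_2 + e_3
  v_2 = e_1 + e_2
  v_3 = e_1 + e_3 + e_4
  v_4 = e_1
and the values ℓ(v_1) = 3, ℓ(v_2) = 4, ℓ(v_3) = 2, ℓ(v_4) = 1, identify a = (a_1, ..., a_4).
a = (1, 3, -1, 2)

Write a = (a_1, ..., a_4) in the standard basis. For each basis vector v_i, ℓ(v_i) = <v_i, a> is a linear equation in the a_j's. Collect the n equations into a matrix system V a = ℓ, where row i of V is v_i (expressed in the standard basis). Since V is invertible (lower-triangular with 1s on the diagonal, up to permutation), solve by back-substitution:
  V =
[[1, 1, 1, 0],
 [1, 1, 0, 0],
 [1, 0, 1, 1],
 [1, 0, 0, 0]]
  V a = (3, 4, 2, 1)
Solving gives a = (1, 3, -1, 2).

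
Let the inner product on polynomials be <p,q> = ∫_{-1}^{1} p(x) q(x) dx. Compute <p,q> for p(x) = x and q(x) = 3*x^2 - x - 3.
<p,q> = -2/3

Expand the product: p(x)·q(x) = 3*x^3 - x^2 - 3*x.
∫_{-1}^{1} of each monomial x^k gives [2/(k+1) if k even, 0 if k odd]. Integrating term-by-term (or equivalently evaluating the antiderivative F(x) = 3*x^4/4 - x^3/3 - 3*x^2/2 at the endpoints):
  F(1) − F(−1) = -13/12 − (-5/12) = -2/3.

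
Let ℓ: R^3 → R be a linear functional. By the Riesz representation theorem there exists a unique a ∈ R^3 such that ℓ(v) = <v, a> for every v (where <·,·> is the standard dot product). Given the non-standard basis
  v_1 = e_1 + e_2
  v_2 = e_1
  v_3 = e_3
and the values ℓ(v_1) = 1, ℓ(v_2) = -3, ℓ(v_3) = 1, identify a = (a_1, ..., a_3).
a = (-3, 4, 1)

Write a = (a_1, ..., a_3) in the standard basis. For each basis vector v_i, ℓ(v_i) = <v_i, a> is a linear equation in the a_j's. Collect the n equations into a matrix system V a = ℓ, where row i of V is v_i (expressed in the standard basis). Since V is invertible (lower-triangular with 1s on the diagonal, up to permutation), solve by back-substitution:
  V =
[[1, 1, 0],
 [1, 0, 0],
 [0, 0, 1]]
  V a = (1, -3, 1)
Solving gives a = (-3, 4, 1).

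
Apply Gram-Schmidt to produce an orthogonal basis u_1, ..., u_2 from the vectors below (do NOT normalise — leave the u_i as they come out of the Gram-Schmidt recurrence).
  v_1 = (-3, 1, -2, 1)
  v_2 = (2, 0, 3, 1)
Orthogonal basis:
  u_1 = (-3, 1, -2, 1)
  u_2 = (-1/5, 11/15, 23/15, 26/15)

Apply the Gram-Schmidt recurrence
  u_1 = v_1
  u_i = v_i − Σ_{j<i} ((v_i · u_j) / (u_j · u_j)) · u_j.

Step by step this gives:
  u_1 = (-3, 1, -2, 1)
  u_2 = (-1/5, 11/15, 23/15, 26/15)

Orthogonality check:
  u_2 · u_1 = 0 (should be 0)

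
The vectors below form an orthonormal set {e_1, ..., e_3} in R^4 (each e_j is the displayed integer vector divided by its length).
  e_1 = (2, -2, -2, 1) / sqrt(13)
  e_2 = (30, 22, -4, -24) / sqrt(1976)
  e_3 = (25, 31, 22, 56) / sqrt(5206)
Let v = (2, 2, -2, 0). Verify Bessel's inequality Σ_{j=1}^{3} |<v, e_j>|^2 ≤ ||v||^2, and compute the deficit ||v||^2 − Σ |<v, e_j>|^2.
Σ |<v, e_j>|^2 = 1160/137; ||v||^2 = 12; deficit = 484/137

Write each e_j = u_j / sqrt(<u_j, u_j>) where u_j is the displayed integer vector. Then <v, e_j> = <v, u_j> / sqrt(<u_j, u_j>), so |<v, e_j>|^2 = <v, u_j>^2 / <u_j, u_j>.
Coefficients: <v, e_1> = 4/sqrt(13), <v, e_2> = 112/sqrt(1976), <v, e_3> = 68/sqrt(5206).
Square and sum: Σ |<v, e_j>|^2 = 1160/137.
Compute ||v||^2 = v·v = 12.
Deficit = 12 − 1160/137 = 484/137 ≥ 0, confirming Bessel's inequality. (The deficit equals ||v − Σ <v,e_j> e_j||^2, the squared distance from v to span{e_j}.)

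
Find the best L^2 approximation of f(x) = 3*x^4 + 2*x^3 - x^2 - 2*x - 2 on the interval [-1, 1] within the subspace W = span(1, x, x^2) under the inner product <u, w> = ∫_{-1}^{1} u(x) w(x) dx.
g(x) = 11*x^2/7 - 4*x/5 - 79/35

The best approximation g ∈ W is the orthogonal projection of f onto W. Writing g = a_0 + a_1 x + a_2 x^2, the coefficients solve the normal equations G · a = b where
  G_{ij} = <φ_i, φ_j> and b_i = <f, φ_i>, with φ_0 = 1, φ_1 = x, φ_2 = x^2.
G =
  [2, 0, 2/3]
  [0, 2/3, 0]
  [2/3, 0, 2/5],
b = (-52/15, -8/15, -92/105).
Solving gives a_0 = -79/35, a_1 = -4/5, a_2 = 11/7, so
  g(x) = 11*x^2/7 - 4*x/5 - 79/35.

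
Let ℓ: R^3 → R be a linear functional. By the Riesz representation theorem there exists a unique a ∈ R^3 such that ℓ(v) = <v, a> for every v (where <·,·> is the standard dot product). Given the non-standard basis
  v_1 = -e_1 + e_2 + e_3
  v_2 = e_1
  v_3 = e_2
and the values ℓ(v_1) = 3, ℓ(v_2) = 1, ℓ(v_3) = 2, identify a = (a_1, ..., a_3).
a = (1, 2, 2)

Write a = (a_1, ..., a_3) in the standard basis. For each basis vector v_i, ℓ(v_i) = <v_i, a> is a linear equation in the a_j's. Collect the n equations into a matrix system V a = ℓ, where row i of V is v_i (expressed in the standard basis). Since V is invertible (lower-triangular with 1s on the diagonal, up to permutation), solve by back-substitution:
  V =
[[-1, 1, 1],
 [1, 0, 0],
 [0, 1, 0]]
  V a = (3, 1, 2)
Solving gives a = (1, 2, 2).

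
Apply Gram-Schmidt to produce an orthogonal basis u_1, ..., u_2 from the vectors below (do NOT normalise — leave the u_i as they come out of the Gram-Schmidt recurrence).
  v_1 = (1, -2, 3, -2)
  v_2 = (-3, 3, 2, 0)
Orthogonal basis:
  u_1 = (1, -2, 3, -2)
  u_2 = (-17/6, 8/3, 5/2, -1/3)

Apply the Gram-Schmidt recurrence
  u_1 = v_1
  u_i = v_i − Σ_{j<i} ((v_i · u_j) / (u_j · u_j)) · u_j.

Step by step this gives:
  u_1 = (1, -2, 3, -2)
  u_2 = (-17/6, 8/3, 5/2, -1/3)

Orthogonality check:
  u_2 · u_1 = 0 (should be 0)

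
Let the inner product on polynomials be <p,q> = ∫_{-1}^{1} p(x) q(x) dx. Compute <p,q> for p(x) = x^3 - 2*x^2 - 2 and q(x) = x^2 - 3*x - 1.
<p,q> = 2

Expand the product: p(x)·q(x) = x^5 - 5*x^4 + 5*x^3 + 6*x + 2.
∫_{-1}^{1} of each monomial x^k gives [2/(k+1) if k even, 0 if k odd]. Integrating term-by-term (or equivalently evaluating the antiderivative F(x) = x^6/6 - x^5 + 5*x^4/4 + 3*x^2 + 2*x at the endpoints):
  F(1) − F(−1) = 65/12 − (41/12) = 2.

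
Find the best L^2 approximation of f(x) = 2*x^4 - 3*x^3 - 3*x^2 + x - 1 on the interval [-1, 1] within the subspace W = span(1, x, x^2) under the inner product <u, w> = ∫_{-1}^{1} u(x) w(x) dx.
g(x) = -9*x^2/7 - 4*x/5 - 41/35

The best approximation g ∈ W is the orthogonal projection of f onto W. Writing g = a_0 + a_1 x + a_2 x^2, the coefficients solve the normal equations G · a = b where
  G_{ij} = <φ_i, φ_j> and b_i = <f, φ_i>, with φ_0 = 1, φ_1 = x, φ_2 = x^2.
G =
  [2, 0, 2/3]
  [0, 2/3, 0]
  [2/3, 0, 2/5],
b = (-16/5, -8/15, -136/105).
Solving gives a_0 = -41/35, a_1 = -4/5, a_2 = -9/7, so
  g(x) = -9*x^2/7 - 4*x/5 - 41/35.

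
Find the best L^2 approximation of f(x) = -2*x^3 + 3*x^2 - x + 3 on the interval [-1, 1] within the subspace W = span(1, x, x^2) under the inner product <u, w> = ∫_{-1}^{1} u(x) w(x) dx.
g(x) = 3*x^2 - 11*x/5 + 3

The best approximation g ∈ W is the orthogonal projection of f onto W. Writing g = a_0 + a_1 x + a_2 x^2, the coefficients solve the normal equations G · a = b where
  G_{ij} = <φ_i, φ_j> and b_i = <f, φ_i>, with φ_0 = 1, φ_1 = x, φ_2 = x^2.
G =
  [2, 0, 2/3]
  [0, 2/3, 0]
  [2/3, 0, 2/5],
b = (8, -22/15, 16/5).
Solving gives a_0 = 3, a_1 = -11/5, a_2 = 3, so
  g(x) = 3*x^2 - 11*x/5 + 3.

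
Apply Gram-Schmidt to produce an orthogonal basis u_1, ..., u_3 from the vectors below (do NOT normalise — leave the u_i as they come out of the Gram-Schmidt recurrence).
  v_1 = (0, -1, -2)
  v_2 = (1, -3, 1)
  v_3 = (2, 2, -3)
Orthogonal basis:
  u_1 = (0, -1, -2)
  u_2 = (1, -14/5, 7/5)
  u_3 = (49/18, 7/9, -7/18)

Apply the Gram-Schmidt recurrence
  u_1 = v_1
  u_i = v_i − Σ_{j<i} ((v_i · u_j) / (u_j · u_j)) · u_j.

Step by step this gives:
  u_1 = (0, -1, -2)
  u_2 = (1, -14/5, 7/5)
  u_3 = (49/18, 7/9, -7/18)

Orthogonality check:
  u_2 · u_1 = 0 (should be 0)
  u_3 · u_1 = 0 (should be 0)
  u_3 · u_2 = 0 (should be 0)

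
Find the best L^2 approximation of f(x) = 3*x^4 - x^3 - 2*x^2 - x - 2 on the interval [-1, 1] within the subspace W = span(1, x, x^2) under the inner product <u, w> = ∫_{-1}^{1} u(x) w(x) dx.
g(x) = 4*x^2/7 - 8*x/5 - 79/35

The best approximation g ∈ W is the orthogonal projection of f onto W. Writing g = a_0 + a_1 x + a_2 x^2, the coefficients solve the normal equations G · a = b where
  G_{ij} = <φ_i, φ_j> and b_i = <f, φ_i>, with φ_0 = 1, φ_1 = x, φ_2 = x^2.
G =
  [2, 0, 2/3]
  [0, 2/3, 0]
  [2/3, 0, 2/5],
b = (-62/15, -16/15, -134/105).
Solving gives a_0 = -79/35, a_1 = -8/5, a_2 = 4/7, so
  g(x) = 4*x^2/7 - 8*x/5 - 79/35.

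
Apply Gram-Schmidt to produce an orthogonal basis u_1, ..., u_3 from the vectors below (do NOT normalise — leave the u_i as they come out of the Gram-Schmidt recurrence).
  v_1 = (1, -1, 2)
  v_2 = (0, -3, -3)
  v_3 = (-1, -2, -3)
Orthogonal basis:
  u_1 = (1, -1, 2)
  u_2 = (1/2, -7/2, -2)
  u_3 = (-6/11, -2/11, 2/11)

Apply the Gram-Schmidt recurrence
  u_1 = v_1
  u_i = v_i − Σ_{j<i} ((v_i · u_j) / (u_j · u_j)) · u_j.

Step by step this gives:
  u_1 = (1, -1, 2)
  u_2 = (1/2, -7/2, -2)
  u_3 = (-6/11, -2/11, 2/11)

Orthogonality check:
  u_2 · u_1 = 0 (should be 0)
  u_3 · u_1 = 0 (should be 0)
  u_3 · u_2 = 0 (should be 0)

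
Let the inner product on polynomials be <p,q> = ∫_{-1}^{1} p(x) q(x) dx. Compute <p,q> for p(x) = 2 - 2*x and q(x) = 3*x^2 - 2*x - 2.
<p,q> = -4/3

Expand the product: p(x)·q(x) = -6*x^3 + 10*x^2 - 4.
∫_{-1}^{1} of each monomial x^k gives [2/(k+1) if k even, 0 if k odd]. Integrating term-by-term (or equivalently evaluating the antiderivative F(x) = -3*x^4/2 + 10*x^3/3 - 4*x at the endpoints):
  F(1) − F(−1) = -13/6 − (-5/6) = -4/3.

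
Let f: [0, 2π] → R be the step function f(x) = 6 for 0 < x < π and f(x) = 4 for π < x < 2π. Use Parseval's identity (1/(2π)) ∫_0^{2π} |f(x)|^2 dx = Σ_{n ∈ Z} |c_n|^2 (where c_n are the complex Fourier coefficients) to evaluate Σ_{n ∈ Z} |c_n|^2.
Σ |c_n|^2 = 26

Parseval equates the L^2 energy of f (normalised by 1/(2π)) with the ℓ^2 sum of its Fourier coefficients: (1/(2π)) ∫_0^{2π} |f|^2 = Σ |c_n|^2.
Compute the left side: (1/(2π)) [∫_0^π 6^2 dx + ∫_π^{2π} 4^2 dx] = (1/(2π)) · (36π + 16π) = (36 + 16)/2 = 26.
So Σ_{n ∈ Z} |c_n|^2 = 26.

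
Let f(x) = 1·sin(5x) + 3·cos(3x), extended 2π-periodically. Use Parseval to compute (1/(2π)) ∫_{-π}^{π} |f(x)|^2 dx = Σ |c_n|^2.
Σ |c_n|^2 = 5

Expand |f|^2 and use orthogonality of {sin(nx), cos(mx)} on [-π, π]:
  ∫_{-π}^{π} sin(nx)^2 dx = π, ∫ cos(mx)^2 dx = π, and cross terms integrate to 0.
So ∫_{-π}^{π} f(x)^2 dx = 1^2 · π + 3^2 · π = (1 + 9)π.
Divide by 2π: (1 + 9)/2 = 5.
By Parseval, this equals Σ |c_n|^2.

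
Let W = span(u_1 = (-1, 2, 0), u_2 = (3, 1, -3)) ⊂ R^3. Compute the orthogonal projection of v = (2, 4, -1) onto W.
proj_W(v) = (43/47, 325/94, -213/94)

Set up U = [u_1 | ... | u_2] ∈ R^(3×2). The projector onto W = col(U) is P = U (U^T U)^(-1) U^T.
Compute U^T U =
  [5, -1]
  [-1, 19],
and U^T v = (6, 13).
Solve U^T U · c = U^T v for the coefficients: c = (127/94, 71/94). The projection is proj_W(v) = U c.
Check: (v - proj_W(v)) · u_1 = 0  (should be 0).
Check: (v - proj_W(v)) · u_2 = 0  (should be 0).
Result: proj_W(v) = (43/47, 325/94, -213/94).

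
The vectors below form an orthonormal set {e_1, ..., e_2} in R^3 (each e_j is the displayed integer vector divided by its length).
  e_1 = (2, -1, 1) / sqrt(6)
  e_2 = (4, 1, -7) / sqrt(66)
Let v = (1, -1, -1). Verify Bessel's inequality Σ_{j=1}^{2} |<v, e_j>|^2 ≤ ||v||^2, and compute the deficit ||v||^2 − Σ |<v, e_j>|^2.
Σ |<v, e_j>|^2 = 24/11; ||v||^2 = 3; deficit = 9/11

Write each e_j = u_j / sqrt(<u_j, u_j>) where u_j is the displayed integer vector. Then <v, e_j> = <v, u_j> / sqrt(<u_j, u_j>), so |<v, e_j>|^2 = <v, u_j>^2 / <u_j, u_j>.
Coefficients: <v, e_1> = 2/sqrt(6), <v, e_2> = 10/sqrt(66).
Square and sum: Σ |<v, e_j>|^2 = 24/11.
Compute ||v||^2 = v·v = 3.
Deficit = 3 − 24/11 = 9/11 ≥ 0, confirming Bessel's inequality. (The deficit equals ||v − Σ <v,e_j> e_j||^2, the squared distance from v to span{e_j}.)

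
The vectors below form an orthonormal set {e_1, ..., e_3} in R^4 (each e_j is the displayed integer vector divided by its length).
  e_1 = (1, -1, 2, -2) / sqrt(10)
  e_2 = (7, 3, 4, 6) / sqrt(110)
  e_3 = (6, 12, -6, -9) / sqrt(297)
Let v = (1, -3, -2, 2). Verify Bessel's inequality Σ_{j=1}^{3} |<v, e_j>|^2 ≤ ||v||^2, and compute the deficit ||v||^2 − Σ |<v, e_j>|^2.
Σ |<v, e_j>|^2 = 6; ||v||^2 = 18; deficit = 12

Write each e_j = u_j / sqrt(<u_j, u_j>) where u_j is the displayed integer vector. Then <v, e_j> = <v, u_j> / sqrt(<u_j, u_j>), so |<v, e_j>|^2 = <v, u_j>^2 / <u_j, u_j>.
Coefficients: <v, e_1> = -4/sqrt(10), <v, e_2> = 2/sqrt(110), <v, e_3> = -36/sqrt(297).
Square and sum: Σ |<v, e_j>|^2 = 6.
Compute ||v||^2 = v·v = 18.
Deficit = 18 − 6 = 12 ≥ 0, confirming Bessel's inequality. (The deficit equals ||v − Σ <v,e_j> e_j||^2, the squared distance from v to span{e_j}.)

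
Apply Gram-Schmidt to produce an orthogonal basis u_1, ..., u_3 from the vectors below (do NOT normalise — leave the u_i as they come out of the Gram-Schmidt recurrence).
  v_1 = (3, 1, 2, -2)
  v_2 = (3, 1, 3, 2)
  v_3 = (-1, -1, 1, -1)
Orthogonal basis:
  u_1 = (3, 1, 2, -2)
  u_2 = (1, 1/3, 5/3, 10/3)
  u_3 = (-4/5, -14/15, 4/3, -1/3)

Apply the Gram-Schmidt recurrence
  u_1 = v_1
  u_i = v_i − Σ_{j<i} ((v_i · u_j) / (u_j · u_j)) · u_j.

Step by step this gives:
  u_1 = (3, 1, 2, -2)
  u_2 = (1, 1/3, 5/3, 10/3)
  u_3 = (-4/5, -14/15, 4/3, -1/3)

Orthogonality check:
  u_2 · u_1 = 0 (should be 0)
  u_3 · u_1 = 0 (should be 0)
  u_3 · u_2 = 0 (should be 0)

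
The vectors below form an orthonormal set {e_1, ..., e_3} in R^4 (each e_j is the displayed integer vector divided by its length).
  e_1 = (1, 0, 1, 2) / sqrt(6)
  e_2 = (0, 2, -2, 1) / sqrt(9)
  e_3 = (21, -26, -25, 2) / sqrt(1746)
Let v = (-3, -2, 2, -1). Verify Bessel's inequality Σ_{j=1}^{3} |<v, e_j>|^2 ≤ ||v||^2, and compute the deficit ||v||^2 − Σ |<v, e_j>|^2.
Σ |<v, e_j>|^2 = 1239/97; ||v||^2 = 18; deficit = 507/97

Write each e_j = u_j / sqrt(<u_j, u_j>) where u_j is the displayed integer vector. Then <v, e_j> = <v, u_j> / sqrt(<u_j, u_j>), so |<v, e_j>|^2 = <v, u_j>^2 / <u_j, u_j>.
Coefficients: <v, e_1> = -3/sqrt(6), <v, e_2> = -9/sqrt(9), <v, e_3> = -63/sqrt(1746).
Square and sum: Σ |<v, e_j>|^2 = 1239/97.
Compute ||v||^2 = v·v = 18.
Deficit = 18 − 1239/97 = 507/97 ≥ 0, confirming Bessel's inequality. (The deficit equals ||v − Σ <v,e_j> e_j||^2, the squared distance from v to span{e_j}.)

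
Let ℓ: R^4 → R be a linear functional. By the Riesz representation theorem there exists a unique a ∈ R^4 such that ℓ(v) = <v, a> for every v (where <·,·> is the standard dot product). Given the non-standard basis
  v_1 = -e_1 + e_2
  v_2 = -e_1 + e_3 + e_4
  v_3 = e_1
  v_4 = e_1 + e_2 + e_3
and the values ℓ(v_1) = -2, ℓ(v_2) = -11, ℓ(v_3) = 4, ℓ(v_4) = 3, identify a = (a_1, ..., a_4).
a = (4, 2, -3, -4)

Write a = (a_1, ..., a_4) in the standard basis. For each basis vector v_i, ℓ(v_i) = <v_i, a> is a linear equation in the a_j's. Collect the n equations into a matrix system V a = ℓ, where row i of V is v_i (expressed in the standard basis). Since V is invertible (lower-triangular with 1s on the diagonal, up to permutation), solve by back-substitution:
  V =
[[-1, 1, 0, 0],
 [-1, 0, 1, 1],
 [1, 0, 0, 0],
 [1, 1, 1, 0]]
  V a = (-2, -11, 4, 3)
Solving gives a = (4, 2, -3, -4).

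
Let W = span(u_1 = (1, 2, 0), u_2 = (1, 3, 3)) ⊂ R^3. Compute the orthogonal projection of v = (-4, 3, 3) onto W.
proj_W(v) = (-2/23, 24/23, 84/23)

Set up U = [u_1 | ... | u_2] ∈ R^(3×2). The projector onto W = col(U) is P = U (U^T U)^(-1) U^T.
Compute U^T U =
  [5, 7]
  [7, 19],
and U^T v = (2, 14).
Solve U^T U · c = U^T v for the coefficients: c = (-30/23, 28/23). The projection is proj_W(v) = U c.
Check: (v - proj_W(v)) · u_1 = 0  (should be 0).
Check: (v - proj_W(v)) · u_2 = 0  (should be 0).
Result: proj_W(v) = (-2/23, 24/23, 84/23).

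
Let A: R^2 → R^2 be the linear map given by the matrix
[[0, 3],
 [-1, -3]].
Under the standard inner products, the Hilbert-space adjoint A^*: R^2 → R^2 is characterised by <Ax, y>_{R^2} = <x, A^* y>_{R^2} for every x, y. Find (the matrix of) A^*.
A^* = A^T =
[[0, -1],
 [3, -3]]

For real matrices with standard dot products, the defining identity <Ax, y> = <x, A^* y> gives (Ax)^T y = x^T (A^*) y, i.e. x^T A^T y = x^T (A^*) y. Since this holds for all x, y, we must have A^* = A^T. Therefore
A^* =
[[0, -1],
 [3, -3]].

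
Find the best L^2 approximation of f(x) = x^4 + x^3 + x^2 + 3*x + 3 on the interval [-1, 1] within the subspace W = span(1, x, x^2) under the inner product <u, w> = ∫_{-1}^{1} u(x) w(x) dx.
g(x) = 13*x^2/7 + 18*x/5 + 102/35

The best approximation g ∈ W is the orthogonal projection of f onto W. Writing g = a_0 + a_1 x + a_2 x^2, the coefficients solve the normal equations G · a = b where
  G_{ij} = <φ_i, φ_j> and b_i = <f, φ_i>, with φ_0 = 1, φ_1 = x, φ_2 = x^2.
G =
  [2, 0, 2/3]
  [0, 2/3, 0]
  [2/3, 0, 2/5],
b = (106/15, 12/5, 94/35).
Solving gives a_0 = 102/35, a_1 = 18/5, a_2 = 13/7, so
  g(x) = 13*x^2/7 + 18*x/5 + 102/35.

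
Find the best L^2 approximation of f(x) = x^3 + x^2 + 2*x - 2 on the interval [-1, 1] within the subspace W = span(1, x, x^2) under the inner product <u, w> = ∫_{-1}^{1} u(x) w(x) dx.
g(x) = x^2 + 13*x/5 - 2

The best approximation g ∈ W is the orthogonal projection of f onto W. Writing g = a_0 + a_1 x + a_2 x^2, the coefficients solve the normal equations G · a = b where
  G_{ij} = <φ_i, φ_j> and b_i = <f, φ_i>, with φ_0 = 1, φ_1 = x, φ_2 = x^2.
G =
  [2, 0, 2/3]
  [0, 2/3, 0]
  [2/3, 0, 2/5],
b = (-10/3, 26/15, -14/15).
Solving gives a_0 = -2, a_1 = 13/5, a_2 = 1, so
  g(x) = x^2 + 13*x/5 - 2.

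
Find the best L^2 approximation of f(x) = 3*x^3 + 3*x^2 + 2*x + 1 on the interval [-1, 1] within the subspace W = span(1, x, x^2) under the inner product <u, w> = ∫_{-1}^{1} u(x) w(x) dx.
g(x) = 3*x^2 + 19*x/5 + 1

The best approximation g ∈ W is the orthogonal projection of f onto W. Writing g = a_0 + a_1 x + a_2 x^2, the coefficients solve the normal equations G · a = b where
  G_{ij} = <φ_i, φ_j> and b_i = <f, φ_i>, with φ_0 = 1, φ_1 = x, φ_2 = x^2.
G =
  [2, 0, 2/3]
  [0, 2/3, 0]
  [2/3, 0, 2/5],
b = (4, 38/15, 28/15).
Solving gives a_0 = 1, a_1 = 19/5, a_2 = 3, so
  g(x) = 3*x^2 + 19*x/5 + 1.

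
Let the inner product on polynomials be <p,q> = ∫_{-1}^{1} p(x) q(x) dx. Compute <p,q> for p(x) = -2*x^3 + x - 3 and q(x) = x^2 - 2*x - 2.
<p,q> = 154/15

Expand the product: p(x)·q(x) = -2*x^5 + 4*x^4 + 5*x^3 - 5*x^2 + 4*x + 6.
∫_{-1}^{1} of each monomial x^k gives [2/(k+1) if k even, 0 if k odd]. Integrating term-by-term (or equivalently evaluating the antiderivative F(x) = -x^6/3 + 4*x^5/5 + 5*x^4/4 - 5*x^3/3 + 2*x^2 + 6*x at the endpoints):
  F(1) − F(−1) = 161/20 − (-133/60) = 154/15.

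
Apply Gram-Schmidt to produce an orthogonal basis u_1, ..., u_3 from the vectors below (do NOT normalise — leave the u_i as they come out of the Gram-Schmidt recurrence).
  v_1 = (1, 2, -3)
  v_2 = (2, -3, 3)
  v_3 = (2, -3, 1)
Orthogonal basis:
  u_1 = (1, 2, -3)
  u_2 = (41/14, -8/7, 3/14)
  u_3 = (-42/139, -126/139, -98/139)

Apply the Gram-Schmidt recurrence
  u_1 = v_1
  u_i = v_i − Σ_{j<i} ((v_i · u_j) / (u_j · u_j)) · u_j.

Step by step this gives:
  u_1 = (1, 2, -3)
  u_2 = (41/14, -8/7, 3/14)
  u_3 = (-42/139, -126/139, -98/139)

Orthogonality check:
  u_2 · u_1 = 0 (should be 0)
  u_3 · u_1 = 0 (should be 0)
  u_3 · u_2 = 0 (should be 0)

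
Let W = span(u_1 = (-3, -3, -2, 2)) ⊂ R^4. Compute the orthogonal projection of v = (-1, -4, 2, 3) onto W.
proj_W(v) = (-51/26, -51/26, -17/13, 17/13)

Set up U = [u_1 | ... | u_1] ∈ R^(4×1). The projector onto W = col(U) is P = U (U^T U)^(-1) U^T.
Compute U^T U =
  [26],
and U^T v = (17).
Solve U^T U · c = U^T v for the coefficients: c = (17/26). The projection is proj_W(v) = U c.
Check: (v - proj_W(v)) · u_1 = 0  (should be 0).
Result: proj_W(v) = (-51/26, -51/26, -17/13, 17/13).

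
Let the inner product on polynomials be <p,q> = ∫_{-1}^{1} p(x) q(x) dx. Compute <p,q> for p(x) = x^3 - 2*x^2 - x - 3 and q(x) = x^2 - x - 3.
<p,q> = 292/15

Expand the product: p(x)·q(x) = x^5 - 3*x^4 - 2*x^3 + 4*x^2 + 6*x + 9.
∫_{-1}^{1} of each monomial x^k gives [2/(k+1) if k even, 0 if k odd]. Integrating term-by-term (or equivalently evaluating the antiderivative F(x) = x^6/6 - 3*x^5/5 - x^4/2 + 4*x^3/3 + 3*x^2 + 9*x at the endpoints):
  F(1) − F(−1) = 62/5 − (-106/15) = 292/15.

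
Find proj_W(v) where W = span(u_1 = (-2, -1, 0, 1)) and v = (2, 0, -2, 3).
proj_W(v) = (1/3, 1/6, 0, -1/6)

Set up U = [u_1 | ... | u_1] ∈ R^(4×1). The projector onto W = col(U) is P = U (U^T U)^(-1) U^T.
Compute U^T U =
  [6],
and U^T v = (-1).
Solve U^T U · c = U^T v for the coefficients: c = (-1/6). The projection is proj_W(v) = U c.
Check: (v - proj_W(v)) · u_1 = 0  (should be 0).
Result: proj_W(v) = (1/3, 1/6, 0, -1/6).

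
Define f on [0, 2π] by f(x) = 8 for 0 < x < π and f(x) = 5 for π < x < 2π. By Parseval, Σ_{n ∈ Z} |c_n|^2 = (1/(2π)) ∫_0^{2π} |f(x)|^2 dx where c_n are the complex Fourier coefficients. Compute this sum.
Σ |c_n|^2 = 89/2

Parseval equates the L^2 energy of f (normalised by 1/(2π)) with the ℓ^2 sum of its Fourier coefficients: (1/(2π)) ∫_0^{2π} |f|^2 = Σ |c_n|^2.
Compute the left side: (1/(2π)) [∫_0^π 8^2 dx + ∫_π^{2π} 5^2 dx] = (1/(2π)) · (64π + 25π) = (64 + 25)/2 = 89/2.
So Σ_{n ∈ Z} |c_n|^2 = 89/2.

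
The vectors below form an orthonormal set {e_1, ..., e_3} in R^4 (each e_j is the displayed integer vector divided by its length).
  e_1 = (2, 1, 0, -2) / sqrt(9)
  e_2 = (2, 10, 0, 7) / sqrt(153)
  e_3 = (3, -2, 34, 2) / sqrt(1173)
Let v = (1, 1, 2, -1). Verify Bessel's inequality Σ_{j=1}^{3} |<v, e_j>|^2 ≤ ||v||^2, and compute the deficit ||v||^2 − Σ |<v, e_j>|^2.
Σ |<v, e_j>|^2 = 467/69; ||v||^2 = 7; deficit = 16/69

Write each e_j = u_j / sqrt(<u_j, u_j>) where u_j is the displayed integer vector. Then <v, e_j> = <v, u_j> / sqrt(<u_j, u_j>), so |<v, e_j>|^2 = <v, u_j>^2 / <u_j, u_j>.
Coefficients: <v, e_1> = 5/sqrt(9), <v, e_2> = 5/sqrt(153), <v, e_3> = 67/sqrt(1173).
Square and sum: Σ |<v, e_j>|^2 = 467/69.
Compute ||v||^2 = v·v = 7.
Deficit = 7 − 467/69 = 16/69 ≥ 0, confirming Bessel's inequality. (The deficit equals ||v − Σ <v,e_j> e_j||^2, the squared distance from v to span{e_j}.)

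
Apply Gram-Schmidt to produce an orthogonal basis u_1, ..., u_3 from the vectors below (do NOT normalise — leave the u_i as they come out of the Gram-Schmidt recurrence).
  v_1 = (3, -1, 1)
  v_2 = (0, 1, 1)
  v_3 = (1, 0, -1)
Orthogonal basis:
  u_1 = (3, -1, 1)
  u_2 = (0, 1, 1)
  u_3 = (5/11, 15/22, -15/22)

Apply the Gram-Schmidt recurrence
  u_1 = v_1
  u_i = v_i − Σ_{j<i} ((v_i · u_j) / (u_j · u_j)) · u_j.

Step by step this gives:
  u_1 = (3, -1, 1)
  u_2 = (0, 1, 1)
  u_3 = (5/11, 15/22, -15/22)

Orthogonality check:
  u_2 · u_1 = 0 (should be 0)
  u_3 · u_1 = 0 (should be 0)
  u_3 · u_2 = 0 (should be 0)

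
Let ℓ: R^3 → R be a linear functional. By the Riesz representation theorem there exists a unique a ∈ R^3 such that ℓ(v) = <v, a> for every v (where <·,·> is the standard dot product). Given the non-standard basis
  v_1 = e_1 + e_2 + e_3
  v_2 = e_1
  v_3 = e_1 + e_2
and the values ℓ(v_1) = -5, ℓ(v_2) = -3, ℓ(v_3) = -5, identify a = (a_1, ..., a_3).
a = (-3, -2, 0)

Write a = (a_1, ..., a_3) in the standard basis. For each basis vector v_i, ℓ(v_i) = <v_i, a> is a linear equation in the a_j's. Collect the n equations into a matrix system V a = ℓ, where row i of V is v_i (expressed in the standard basis). Since V is invertible (lower-triangular with 1s on the diagonal, up to permutation), solve by back-substitution:
  V =
[[1, 1, 1],
 [1, 0, 0],
 [1, 1, 0]]
  V a = (-5, -3, -5)
Solving gives a = (-3, -2, 0).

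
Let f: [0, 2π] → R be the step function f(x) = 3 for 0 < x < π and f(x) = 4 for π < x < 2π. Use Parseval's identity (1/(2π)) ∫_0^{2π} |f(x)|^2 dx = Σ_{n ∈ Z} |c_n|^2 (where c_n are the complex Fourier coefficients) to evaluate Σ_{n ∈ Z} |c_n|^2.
Σ |c_n|^2 = 25/2

Parseval equates the L^2 energy of f (normalised by 1/(2π)) with the ℓ^2 sum of its Fourier coefficients: (1/(2π)) ∫_0^{2π} |f|^2 = Σ |c_n|^2.
Compute the left side: (1/(2π)) [∫_0^π 3^2 dx + ∫_π^{2π} 4^2 dx] = (1/(2π)) · (9π + 16π) = (9 + 16)/2 = 25/2.
So Σ_{n ∈ Z} |c_n|^2 = 25/2.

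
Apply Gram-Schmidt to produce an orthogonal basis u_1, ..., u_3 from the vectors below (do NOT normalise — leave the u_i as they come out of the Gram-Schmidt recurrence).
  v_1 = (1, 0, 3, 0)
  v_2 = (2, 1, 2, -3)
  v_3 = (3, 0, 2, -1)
Orthogonal basis:
  u_1 = (1, 0, 3, 0)
  u_2 = (6/5, 1, -2/5, -3)
  u_3 = (3/2, -1/2, -1/2, 1/2)

Apply the Gram-Schmidt recurrence
  u_1 = v_1
  u_i = v_i − Σ_{j<i} ((v_i · u_j) / (u_j · u_j)) · u_j.

Step by step this gives:
  u_1 = (1, 0, 3, 0)
  u_2 = (6/5, 1, -2/5, -3)
  u_3 = (3/2, -1/2, -1/2, 1/2)

Orthogonality check:
  u_2 · u_1 = 0 (should be 0)
  u_3 · u_1 = 0 (should be 0)
  u_3 · u_2 = 0 (should be 0)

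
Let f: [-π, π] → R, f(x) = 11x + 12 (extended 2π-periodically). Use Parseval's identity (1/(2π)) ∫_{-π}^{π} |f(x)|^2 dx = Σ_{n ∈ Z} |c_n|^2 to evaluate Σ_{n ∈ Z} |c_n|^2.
Σ |c_n|^2 = 121π^2/3 + 144

Expand and integrate term by term over [-π, π]:
  ∫ (11x)^2 dx = 121·(2π^3/3); ∫ 2·11·(12)·x dx = 0 (odd integrand); ∫ 12^2 dx = 144·2π.
So (1/(2π)) ∫_{-π}^{π} (11x + 12)^2 dx = 121π^2/3 + 144 = 121π^2/3 + 144.
Parseval ⇒ Σ |c_n|^2 = 121π^2/3 + 144.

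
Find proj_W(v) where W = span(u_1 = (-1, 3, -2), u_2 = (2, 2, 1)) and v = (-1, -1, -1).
proj_W(v) = (-75/61, -55/61, -45/61)

Set up U = [u_1 | ... | u_2] ∈ R^(3×2). The projector onto W = col(U) is P = U (U^T U)^(-1) U^T.
Compute U^T U =
  [14, 2]
  [2, 9],
and U^T v = (0, -5).
Solve U^T U · c = U^T v for the coefficients: c = (5/61, -35/61). The projection is proj_W(v) = U c.
Check: (v - proj_W(v)) · u_1 = 0  (should be 0).
Check: (v - proj_W(v)) · u_2 = 0  (should be 0).
Result: proj_W(v) = (-75/61, -55/61, -45/61).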